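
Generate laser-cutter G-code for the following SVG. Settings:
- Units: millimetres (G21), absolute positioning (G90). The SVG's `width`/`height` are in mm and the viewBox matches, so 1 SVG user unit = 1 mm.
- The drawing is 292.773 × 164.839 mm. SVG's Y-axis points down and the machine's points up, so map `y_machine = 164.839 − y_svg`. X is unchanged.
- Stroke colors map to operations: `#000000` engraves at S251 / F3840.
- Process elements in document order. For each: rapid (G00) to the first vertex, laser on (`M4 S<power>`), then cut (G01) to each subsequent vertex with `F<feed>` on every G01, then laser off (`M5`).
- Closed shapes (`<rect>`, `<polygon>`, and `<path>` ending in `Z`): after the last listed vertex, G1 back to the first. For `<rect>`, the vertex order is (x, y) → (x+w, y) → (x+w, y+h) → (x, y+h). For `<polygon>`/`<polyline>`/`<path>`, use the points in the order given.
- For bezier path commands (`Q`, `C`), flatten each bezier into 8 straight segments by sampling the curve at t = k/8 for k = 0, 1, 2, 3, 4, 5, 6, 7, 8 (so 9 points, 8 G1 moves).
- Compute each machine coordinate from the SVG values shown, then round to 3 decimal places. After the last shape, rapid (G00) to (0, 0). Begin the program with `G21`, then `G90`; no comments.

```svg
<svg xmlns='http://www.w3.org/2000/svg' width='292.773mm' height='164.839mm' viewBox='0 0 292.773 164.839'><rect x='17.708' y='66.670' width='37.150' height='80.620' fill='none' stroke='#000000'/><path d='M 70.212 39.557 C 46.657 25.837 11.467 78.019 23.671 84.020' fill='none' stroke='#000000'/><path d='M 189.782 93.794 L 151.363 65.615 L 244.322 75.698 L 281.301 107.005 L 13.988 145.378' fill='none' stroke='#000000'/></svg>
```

1 u = 1 mm; y_m = 164.839 − y.

[1] `<rect>` rectangle, #000000→engrave S251 F3840: (17.708,98.169) → (54.858,98.169) → (54.858,17.549) → (17.708,17.549) → (17.708,98.169) (closed)

[2] `<path>` cubic bezier, #000000→engrave S251 F3840: (70.212,125.282) → (60.949,127.557) → (51.287,124.967) → (41.917,118.825) → (33.532,110.446) → (26.823,101.142) → (22.482,92.227) → (21.201,85.015) → (23.671,80.819)

[3] `<path>` open polyline, #000000→engrave S251 F3840: (189.782,71.045) → (151.363,99.224) → (244.322,89.141) → (281.301,57.834) → (13.988,19.461)

G21
G90
G00 X17.708 Y98.169
M4 S251
G01 X54.858 Y98.169 F3840
G01 X54.858 Y17.549 F3840
G01 X17.708 Y17.549 F3840
G01 X17.708 Y98.169 F3840
M5
G00 X70.212 Y125.282
M4 S251
G01 X60.949 Y127.557 F3840
G01 X51.287 Y124.967 F3840
G01 X41.917 Y118.825 F3840
G01 X33.532 Y110.446 F3840
G01 X26.823 Y101.142 F3840
G01 X22.482 Y92.227 F3840
G01 X21.201 Y85.015 F3840
G01 X23.671 Y80.819 F3840
M5
G00 X189.782 Y71.045
M4 S251
G01 X151.363 Y99.224 F3840
G01 X244.322 Y89.141 F3840
G01 X281.301 Y57.834 F3840
G01 X13.988 Y19.461 F3840
M5
G00 X0.000 Y0.000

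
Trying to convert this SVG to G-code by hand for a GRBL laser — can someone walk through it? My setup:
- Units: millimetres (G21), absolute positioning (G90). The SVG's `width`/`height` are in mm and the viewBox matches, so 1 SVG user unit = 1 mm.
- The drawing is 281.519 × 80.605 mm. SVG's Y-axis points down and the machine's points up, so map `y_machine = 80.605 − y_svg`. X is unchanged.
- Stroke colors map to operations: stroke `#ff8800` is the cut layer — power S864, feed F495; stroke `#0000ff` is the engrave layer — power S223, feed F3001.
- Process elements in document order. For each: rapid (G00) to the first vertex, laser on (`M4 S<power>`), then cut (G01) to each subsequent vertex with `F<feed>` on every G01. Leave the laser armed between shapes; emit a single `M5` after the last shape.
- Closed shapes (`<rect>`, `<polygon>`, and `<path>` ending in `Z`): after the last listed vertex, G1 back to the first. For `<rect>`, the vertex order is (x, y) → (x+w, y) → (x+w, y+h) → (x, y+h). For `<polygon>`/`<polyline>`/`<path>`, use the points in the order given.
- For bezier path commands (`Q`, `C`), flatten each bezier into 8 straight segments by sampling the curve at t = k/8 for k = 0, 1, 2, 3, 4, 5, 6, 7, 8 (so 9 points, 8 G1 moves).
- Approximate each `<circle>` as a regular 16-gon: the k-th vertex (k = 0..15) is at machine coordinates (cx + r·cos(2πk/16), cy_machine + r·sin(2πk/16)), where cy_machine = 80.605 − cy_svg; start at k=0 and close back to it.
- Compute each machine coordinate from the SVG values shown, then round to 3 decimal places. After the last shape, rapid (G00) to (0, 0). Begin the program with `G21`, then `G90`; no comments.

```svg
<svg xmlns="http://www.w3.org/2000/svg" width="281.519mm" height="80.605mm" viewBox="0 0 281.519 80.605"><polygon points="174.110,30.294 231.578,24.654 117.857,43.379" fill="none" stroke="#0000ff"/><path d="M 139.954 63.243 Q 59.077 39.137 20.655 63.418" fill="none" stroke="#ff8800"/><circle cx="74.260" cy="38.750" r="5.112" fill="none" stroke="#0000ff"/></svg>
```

G21
G90
G00 X174.110 Y50.311
M4 S223
G01 X231.578 Y55.951 F3001
G01 X117.857 Y37.226 F3001
G01 X174.110 Y50.311 F3001
G00 X139.954 Y17.362
M4 S864
G01 X120.398 Y22.632 F495
G01 X102.169 Y26.391 F495
G01 X85.266 Y28.637 F495
G01 X69.691 Y29.371 F495
G01 X55.442 Y28.593 F495
G01 X42.519 Y26.303 F495
G01 X30.924 Y22.501 F495
G01 X20.655 Y17.187 F495
G00 X79.372 Y41.855
M4 S223
G01 X78.983 Y43.811 F3001
G01 X77.875 Y45.470 F3001
G01 X76.216 Y46.578 F3001
G01 X74.260 Y46.967 F3001
G01 X72.304 Y46.578 F3001
G01 X70.645 Y45.470 F3001
G01 X69.537 Y43.811 F3001
G01 X69.148 Y41.855 F3001
G01 X69.537 Y39.899 F3001
G01 X70.645 Y38.240 F3001
G01 X72.304 Y37.132 F3001
G01 X74.260 Y36.743 F3001
G01 X76.216 Y37.132 F3001
G01 X77.875 Y38.240 F3001
G01 X78.983 Y39.899 F3001
G01 X79.372 Y41.855 F3001
M5
G00 X0.000 Y0.000

1 u = 1 mm; y_m = 80.605 − y.

[1] `<polygon>` closed polygon, #0000ff→engrave S223 F3001: (174.110,50.311) → (231.578,55.951) → (117.857,37.226) → (174.110,50.311) (closed)

[2] `<path>` quadratic bezier, #ff8800→cut S864 F495: (139.954,17.362) → (120.398,22.632) → (102.169,26.391) → (85.266,28.637) → (69.691,29.371) → (55.442,28.593) → (42.519,26.303) → (30.924,22.501) → (20.655,17.187)

[3] `<circle>` circle, #0000ff→engrave S223 F3001: (79.372,41.855) → (78.983,43.811) → (77.875,45.470) → (76.216,46.578) → (74.260,46.967) → (72.304,46.578) → (70.645,45.470) → (69.537,43.811) → (69.148,41.855) → (69.537,39.899) → (70.645,38.240) → (72.304,37.132) → (74.260,36.743) → (76.216,37.132) → (77.875,38.240) → (78.983,39.899) → (79.372,41.855) (closed)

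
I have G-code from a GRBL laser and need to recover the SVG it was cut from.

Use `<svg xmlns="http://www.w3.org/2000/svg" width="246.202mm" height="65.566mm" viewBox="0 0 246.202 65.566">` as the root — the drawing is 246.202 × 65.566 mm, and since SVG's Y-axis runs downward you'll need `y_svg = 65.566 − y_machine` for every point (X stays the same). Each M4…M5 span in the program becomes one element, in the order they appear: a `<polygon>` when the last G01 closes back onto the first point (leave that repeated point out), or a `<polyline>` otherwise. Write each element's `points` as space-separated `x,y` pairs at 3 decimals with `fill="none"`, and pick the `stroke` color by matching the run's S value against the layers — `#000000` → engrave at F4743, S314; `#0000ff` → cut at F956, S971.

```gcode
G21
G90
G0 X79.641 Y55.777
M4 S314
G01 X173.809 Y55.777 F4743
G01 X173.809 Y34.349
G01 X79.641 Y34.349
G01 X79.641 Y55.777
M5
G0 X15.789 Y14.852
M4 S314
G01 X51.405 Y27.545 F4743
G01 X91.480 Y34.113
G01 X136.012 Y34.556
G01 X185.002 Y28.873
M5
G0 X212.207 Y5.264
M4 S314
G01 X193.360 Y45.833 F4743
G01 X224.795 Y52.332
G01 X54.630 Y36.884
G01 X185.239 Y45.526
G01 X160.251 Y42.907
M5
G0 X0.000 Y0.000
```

y_svg = 65.566 − y_m. Every run uses S314, so all elements get stroke `#000000` (engrave).

[1] closed run; points: 79.641,9.789 173.809,9.789 173.809,31.217 79.641,31.217

[2] open run; points: 15.789,50.714 51.405,38.021 91.480,31.453 136.012,31.010 185.002,36.693

[3] open run; points: 212.207,60.302 193.360,19.733 224.795,13.234 54.630,28.682 185.239,20.040 160.251,22.659

<svg xmlns="http://www.w3.org/2000/svg" width="246.202mm" height="65.566mm" viewBox="0 0 246.202 65.566">
  <polygon points="79.641,9.789 173.809,9.789 173.809,31.217 79.641,31.217" fill="none" stroke="#000000"/>
  <polyline points="15.789,50.714 51.405,38.021 91.480,31.453 136.012,31.010 185.002,36.693" fill="none" stroke="#000000"/>
  <polyline points="212.207,60.302 193.360,19.733 224.795,13.234 54.630,28.682 185.239,20.040 160.251,22.659" fill="none" stroke="#000000"/>
</svg>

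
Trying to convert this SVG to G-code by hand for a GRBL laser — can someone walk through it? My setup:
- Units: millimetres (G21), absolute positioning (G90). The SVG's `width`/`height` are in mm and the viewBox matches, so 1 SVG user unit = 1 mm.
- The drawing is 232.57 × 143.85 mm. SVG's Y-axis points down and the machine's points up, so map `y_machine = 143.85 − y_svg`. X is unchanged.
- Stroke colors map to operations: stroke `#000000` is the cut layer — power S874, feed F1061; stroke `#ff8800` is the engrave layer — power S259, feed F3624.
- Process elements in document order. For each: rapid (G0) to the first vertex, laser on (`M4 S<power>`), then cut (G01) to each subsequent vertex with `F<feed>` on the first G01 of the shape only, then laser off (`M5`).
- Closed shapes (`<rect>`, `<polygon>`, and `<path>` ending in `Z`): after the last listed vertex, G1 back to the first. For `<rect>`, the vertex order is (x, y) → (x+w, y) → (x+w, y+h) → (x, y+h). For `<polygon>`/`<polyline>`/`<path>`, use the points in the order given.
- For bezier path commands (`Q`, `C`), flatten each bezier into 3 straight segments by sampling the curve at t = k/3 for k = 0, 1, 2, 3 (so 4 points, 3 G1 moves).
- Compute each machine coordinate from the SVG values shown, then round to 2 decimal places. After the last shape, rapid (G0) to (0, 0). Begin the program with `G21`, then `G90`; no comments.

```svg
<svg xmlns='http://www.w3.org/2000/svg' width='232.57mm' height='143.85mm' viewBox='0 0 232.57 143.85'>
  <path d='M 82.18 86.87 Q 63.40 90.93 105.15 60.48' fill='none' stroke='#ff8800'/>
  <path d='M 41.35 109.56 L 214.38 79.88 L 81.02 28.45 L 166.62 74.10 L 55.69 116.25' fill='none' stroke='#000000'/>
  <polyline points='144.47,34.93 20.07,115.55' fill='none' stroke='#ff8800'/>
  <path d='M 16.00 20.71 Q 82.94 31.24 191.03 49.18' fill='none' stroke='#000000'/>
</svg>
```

G21
G90
G0 X82.18 Y56.98
M4 S259
G01 X76.39 Y58.11 F3624
G01 X84.04 Y66.90
G01 X105.15 Y83.37
M5
G0 X41.35 Y34.29
M4 S874
G01 X214.38 Y63.97 F1061
G01 X81.02 Y115.40
G01 X166.62 Y69.75
G01 X55.69 Y27.60
M5
G0 X144.47 Y108.92
M4 S259
G01 X20.07 Y28.30 F3624
M5
G0 X16.00 Y123.14
M4 S874
G01 X65.20 Y115.30 F1061
G01 X123.54 Y105.81
G01 X191.03 Y94.67
M5
G0 X0.00 Y0.00

1 u = 1 mm; y_m = 143.85 − y.

[1] `<path>` quadratic bezier, #ff8800→engrave S259 F3624: (82.18,56.98) → (76.39,58.11) → (84.04,66.90) → (105.15,83.37)

[2] `<path>` open polyline, #000000→cut S874 F1061: (41.35,34.29) → (214.38,63.97) → (81.02,115.40) → (166.62,69.75) → (55.69,27.60)

[3] `<polyline>` line segment, #ff8800→engrave S259 F3624: (144.47,108.92) → (20.07,28.30)

[4] `<path>` quadratic bezier, #000000→cut S874 F1061: (16.00,123.14) → (65.20,115.30) → (123.54,105.81) → (191.03,94.67)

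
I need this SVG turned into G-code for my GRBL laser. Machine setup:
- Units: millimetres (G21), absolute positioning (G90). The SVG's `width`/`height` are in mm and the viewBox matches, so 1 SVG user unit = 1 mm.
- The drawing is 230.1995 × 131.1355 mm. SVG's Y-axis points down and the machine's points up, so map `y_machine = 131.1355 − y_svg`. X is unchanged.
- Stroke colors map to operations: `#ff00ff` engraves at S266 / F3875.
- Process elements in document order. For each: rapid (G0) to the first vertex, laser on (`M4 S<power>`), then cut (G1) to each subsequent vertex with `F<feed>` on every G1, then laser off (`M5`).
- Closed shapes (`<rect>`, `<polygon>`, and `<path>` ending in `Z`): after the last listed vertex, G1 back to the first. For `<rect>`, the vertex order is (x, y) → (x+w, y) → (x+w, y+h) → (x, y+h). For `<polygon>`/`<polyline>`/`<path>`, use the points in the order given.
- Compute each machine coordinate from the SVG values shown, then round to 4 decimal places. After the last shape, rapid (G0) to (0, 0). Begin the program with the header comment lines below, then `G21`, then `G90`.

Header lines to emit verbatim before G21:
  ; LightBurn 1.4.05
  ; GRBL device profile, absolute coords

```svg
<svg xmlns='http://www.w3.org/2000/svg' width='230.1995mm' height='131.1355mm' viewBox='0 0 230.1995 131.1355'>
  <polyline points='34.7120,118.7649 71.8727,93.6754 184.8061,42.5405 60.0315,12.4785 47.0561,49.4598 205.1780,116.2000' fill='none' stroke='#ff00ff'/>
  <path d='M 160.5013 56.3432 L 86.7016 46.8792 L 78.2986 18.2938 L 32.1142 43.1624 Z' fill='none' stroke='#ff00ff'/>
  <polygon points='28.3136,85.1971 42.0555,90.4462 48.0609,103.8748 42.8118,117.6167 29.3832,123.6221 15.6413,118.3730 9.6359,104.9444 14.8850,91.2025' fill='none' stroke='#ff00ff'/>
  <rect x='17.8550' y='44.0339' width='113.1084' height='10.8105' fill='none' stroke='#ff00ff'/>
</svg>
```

viewBox `0 0 230.1995 131.1355` with mm width/height → 1 unit = 1 mm. Flip: y_m = 131.1355 − y_svg.

**Shape 1** — `<polyline>` open polyline, stroke `#ff00ff` → engrave (S266, F3875). Machine vertices: (34.7120,12.3706) → (71.8727,37.4601) → (184.8061,88.5950) → (60.0315,118.6570) → (47.0561,81.6757) → (205.1780,14.9355). Open path.

**Shape 2** — `<path>` closed polygon, stroke `#ff00ff` → engrave (S266, F3875). Machine vertices: (160.5013,74.7923) → (86.7016,84.2563) → (78.2986,112.8417) → (32.1142,87.9731) → (160.5013,74.7923). Closed: final G1 returns to the first vertex.

**Shape 3** — `<polygon>` regular polygon, stroke `#ff00ff` → engrave (S266, F3875). Machine vertices: (28.3136,45.9384) → (42.0555,40.6893) → (48.0609,27.2607) → (42.8118,13.5188) → (29.3832,7.5134) → (15.6413,12.7625) → (9.6359,26.1911) → (14.8850,39.9330) → (28.3136,45.9384). Closed: final G1 returns to the first vertex.

**Shape 4** — `<rect>` rectangle, stroke `#ff00ff` → engrave (S266, F3875). Machine vertices: (17.8550,87.1016) → (130.9634,87.1016) → (130.9634,76.2911) → (17.8550,76.2911) → (17.8550,87.1016). Closed: final G1 returns to the first vertex.

; LightBurn 1.4.05
; GRBL device profile, absolute coords
G21
G90
G0 X34.7120 Y12.3706
M4 S266
G1 X71.8727 Y37.4601 F3875
G1 X184.8061 Y88.5950 F3875
G1 X60.0315 Y118.6570 F3875
G1 X47.0561 Y81.6757 F3875
G1 X205.1780 Y14.9355 F3875
M5
G0 X160.5013 Y74.7923
M4 S266
G1 X86.7016 Y84.2563 F3875
G1 X78.2986 Y112.8417 F3875
G1 X32.1142 Y87.9731 F3875
G1 X160.5013 Y74.7923 F3875
M5
G0 X28.3136 Y45.9384
M4 S266
G1 X42.0555 Y40.6893 F3875
G1 X48.0609 Y27.2607 F3875
G1 X42.8118 Y13.5188 F3875
G1 X29.3832 Y7.5134 F3875
G1 X15.6413 Y12.7625 F3875
G1 X9.6359 Y26.1911 F3875
G1 X14.8850 Y39.9330 F3875
G1 X28.3136 Y45.9384 F3875
M5
G0 X17.8550 Y87.1016
M4 S266
G1 X130.9634 Y87.1016 F3875
G1 X130.9634 Y76.2911 F3875
G1 X17.8550 Y76.2911 F3875
G1 X17.8550 Y87.1016 F3875
M5
G0 X0.0000 Y0.0000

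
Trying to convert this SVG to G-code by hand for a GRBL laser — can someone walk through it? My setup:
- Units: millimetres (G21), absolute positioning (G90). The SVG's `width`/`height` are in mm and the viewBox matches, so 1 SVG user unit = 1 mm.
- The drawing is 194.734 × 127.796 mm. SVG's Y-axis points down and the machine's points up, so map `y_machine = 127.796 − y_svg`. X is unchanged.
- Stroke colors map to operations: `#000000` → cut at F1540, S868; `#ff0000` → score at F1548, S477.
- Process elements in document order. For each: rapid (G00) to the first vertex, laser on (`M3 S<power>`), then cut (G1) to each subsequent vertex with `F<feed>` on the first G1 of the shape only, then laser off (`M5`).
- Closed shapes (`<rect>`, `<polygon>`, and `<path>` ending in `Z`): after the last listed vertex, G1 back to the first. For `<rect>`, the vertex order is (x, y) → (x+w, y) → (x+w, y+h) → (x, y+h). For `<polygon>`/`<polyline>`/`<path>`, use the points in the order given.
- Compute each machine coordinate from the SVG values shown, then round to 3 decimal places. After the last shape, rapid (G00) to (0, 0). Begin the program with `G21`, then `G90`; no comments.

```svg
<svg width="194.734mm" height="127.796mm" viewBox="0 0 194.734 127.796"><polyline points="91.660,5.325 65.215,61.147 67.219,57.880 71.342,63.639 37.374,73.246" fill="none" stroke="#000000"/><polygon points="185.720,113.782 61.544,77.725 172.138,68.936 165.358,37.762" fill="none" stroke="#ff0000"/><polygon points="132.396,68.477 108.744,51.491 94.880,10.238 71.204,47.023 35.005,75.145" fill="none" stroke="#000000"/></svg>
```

Since the viewBox matches the mm dimensions, user units are millimetres directly. The only transform is the Y-flip y_m = 127.796 − y_svg.

Shape 1 is a open polyline drawn with `<polyline>`. Its stroke #000000 means cut at S868, F1540. After flipping Y the toolpath is (91.660,122.471) → (65.215,66.649) → (67.219,69.916) → (71.342,64.157) → (37.374,54.550).

Shape 2 is a closed polygon drawn with `<polygon>`. Its stroke #ff0000 means score at S477, F1548. After flipping Y the toolpath is (185.720,14.014) → (61.544,50.071) → (172.138,58.860) → (165.358,90.034) → (185.720,14.014), returning to the start.

Shape 3 is a closed polygon drawn with `<polygon>`. Its stroke #000000 means cut at S868, F1540. After flipping Y the toolpath is (132.396,59.319) → (108.744,76.305) → (94.880,117.558) → (71.204,80.773) → (35.005,52.651) → (132.396,59.319), returning to the start.

G21
G90
G00 X91.660 Y122.471
M3 S868
G1 X65.215 Y66.649 F1540
G1 X67.219 Y69.916
G1 X71.342 Y64.157
G1 X37.374 Y54.550
M5
G00 X185.720 Y14.014
M3 S477
G1 X61.544 Y50.071 F1548
G1 X172.138 Y58.860
G1 X165.358 Y90.034
G1 X185.720 Y14.014
M5
G00 X132.396 Y59.319
M3 S868
G1 X108.744 Y76.305 F1540
G1 X94.880 Y117.558
G1 X71.204 Y80.773
G1 X35.005 Y52.651
G1 X132.396 Y59.319
M5
G00 X0.000 Y0.000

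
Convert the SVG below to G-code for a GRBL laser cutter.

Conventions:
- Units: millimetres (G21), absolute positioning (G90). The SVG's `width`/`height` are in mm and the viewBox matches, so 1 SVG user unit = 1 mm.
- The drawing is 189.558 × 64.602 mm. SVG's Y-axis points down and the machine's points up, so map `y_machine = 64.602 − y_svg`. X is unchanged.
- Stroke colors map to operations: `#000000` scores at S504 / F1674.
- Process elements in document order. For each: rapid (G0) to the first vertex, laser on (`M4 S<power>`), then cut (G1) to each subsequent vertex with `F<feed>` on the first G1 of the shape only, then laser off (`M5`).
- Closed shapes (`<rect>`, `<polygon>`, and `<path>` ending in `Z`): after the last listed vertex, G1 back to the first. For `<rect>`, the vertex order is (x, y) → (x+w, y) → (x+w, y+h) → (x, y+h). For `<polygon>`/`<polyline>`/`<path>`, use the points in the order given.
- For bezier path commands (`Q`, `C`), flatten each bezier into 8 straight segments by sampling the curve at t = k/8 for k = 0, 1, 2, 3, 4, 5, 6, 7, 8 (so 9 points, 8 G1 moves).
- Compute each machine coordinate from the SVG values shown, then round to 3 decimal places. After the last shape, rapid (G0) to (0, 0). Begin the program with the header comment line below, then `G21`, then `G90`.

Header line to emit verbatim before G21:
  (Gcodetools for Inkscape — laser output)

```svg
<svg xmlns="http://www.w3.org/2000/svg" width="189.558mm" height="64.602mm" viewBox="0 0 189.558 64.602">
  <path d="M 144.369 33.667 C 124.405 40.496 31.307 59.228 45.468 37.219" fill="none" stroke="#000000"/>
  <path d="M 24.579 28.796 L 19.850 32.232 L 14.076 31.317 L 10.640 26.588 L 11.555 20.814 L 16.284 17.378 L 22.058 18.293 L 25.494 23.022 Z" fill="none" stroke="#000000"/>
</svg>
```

(Gcodetools for Inkscape — laser output)
G21
G90
G0 X144.369 Y30.935
M4 S504
G1 X133.807 Y27.919 F1674
G1 X118.502 Y24.404
G1 X100.569 Y21.007
G1 X82.122 Y18.345
G1 X65.274 Y17.034
G1 X52.140 Y17.693
G1 X44.833 Y20.937
G1 X45.468 Y27.383
M5
G0 X24.579 Y35.806
M4 S504
G1 X19.850 Y32.370 F1674
G1 X14.076 Y33.285
G1 X10.640 Y38.014
G1 X11.555 Y43.788
G1 X16.284 Y47.224
G1 X22.058 Y46.309
G1 X25.494 Y41.580
G1 X24.579 Y35.806
M5
G0 X0.000 Y0.000

viewBox `0 0 189.558 64.602` with mm width/height → 1 unit = 1 mm. Flip: y_m = 64.602 − y_svg.

**Shape 1** — `<path>` cubic bezier, stroke `#000000` → score (S504, F1674). Control points (SVG): P0=(144.369,33.667), P1=(124.405,40.496), P2=(31.307,59.228), P3=(45.468,37.219); sampled at t=k/8. Machine vertices: (144.369,30.935) → (133.807,27.919) → (118.502,24.404) → (100.569,21.007) → (82.122,18.345) → (65.274,17.034) → (52.140,17.693) → (44.833,20.937) → (45.468,27.383). Open path.

**Shape 2** — `<path>` regular polygon, stroke `#000000` → score (S504, F1674). Machine vertices: (24.579,35.806) → (19.850,32.370) → (14.076,33.285) → (10.640,38.014) → (11.555,43.788) → (16.284,47.224) → (22.058,46.309) → (25.494,41.580) → (24.579,35.806). Closed: final G1 returns to the first vertex.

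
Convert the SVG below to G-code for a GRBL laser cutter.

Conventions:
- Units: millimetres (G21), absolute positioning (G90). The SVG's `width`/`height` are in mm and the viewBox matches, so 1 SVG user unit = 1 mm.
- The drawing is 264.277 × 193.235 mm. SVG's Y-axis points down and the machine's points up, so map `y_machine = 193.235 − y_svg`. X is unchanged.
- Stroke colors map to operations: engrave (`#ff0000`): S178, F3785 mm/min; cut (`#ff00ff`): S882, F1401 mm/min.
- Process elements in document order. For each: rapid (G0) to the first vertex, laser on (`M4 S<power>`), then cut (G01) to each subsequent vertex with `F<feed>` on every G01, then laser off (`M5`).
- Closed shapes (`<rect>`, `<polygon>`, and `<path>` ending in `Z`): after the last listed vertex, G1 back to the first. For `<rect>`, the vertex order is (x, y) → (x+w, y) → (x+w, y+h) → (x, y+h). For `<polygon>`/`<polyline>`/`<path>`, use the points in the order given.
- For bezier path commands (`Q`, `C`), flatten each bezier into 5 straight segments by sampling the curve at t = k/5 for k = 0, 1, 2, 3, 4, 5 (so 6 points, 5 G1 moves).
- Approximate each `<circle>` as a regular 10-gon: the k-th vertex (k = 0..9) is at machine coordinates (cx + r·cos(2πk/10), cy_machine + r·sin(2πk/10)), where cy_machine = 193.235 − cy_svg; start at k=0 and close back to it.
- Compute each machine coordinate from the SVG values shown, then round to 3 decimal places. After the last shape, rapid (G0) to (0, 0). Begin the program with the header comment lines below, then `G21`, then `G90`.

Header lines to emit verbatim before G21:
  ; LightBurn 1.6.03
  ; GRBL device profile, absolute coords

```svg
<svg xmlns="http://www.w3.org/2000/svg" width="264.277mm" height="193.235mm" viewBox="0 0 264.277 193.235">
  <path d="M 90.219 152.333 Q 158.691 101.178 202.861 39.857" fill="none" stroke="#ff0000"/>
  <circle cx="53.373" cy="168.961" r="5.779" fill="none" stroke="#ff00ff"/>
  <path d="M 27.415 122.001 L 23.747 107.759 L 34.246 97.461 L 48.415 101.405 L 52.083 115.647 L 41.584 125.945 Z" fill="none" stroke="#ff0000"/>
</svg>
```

; LightBurn 1.6.03
; GRBL device profile, absolute coords
G21
G90
G0 X90.219 Y40.902
M4 S178
G01 X116.636 Y61.771 F3785
G01 X141.108 Y83.453 F3785
G01 X163.637 Y105.948 F3785
G01 X184.221 Y129.256 F3785
G01 X202.861 Y153.378 F3785
M5
G0 X59.152 Y24.274
M4 S882
G01 X58.048 Y27.671 F1401
G01 X55.159 Y29.770 F1401
G01 X51.587 Y29.770 F1401
G01 X48.698 Y27.671 F1401
G01 X47.594 Y24.274 F1401
G01 X48.698 Y20.877 F1401
G01 X51.587 Y18.778 F1401
G01 X55.159 Y18.778 F1401
G01 X58.048 Y20.877 F1401
G01 X59.152 Y24.274 F1401
M5
G0 X27.415 Y71.234
M4 S178
G01 X23.747 Y85.476 F3785
G01 X34.246 Y95.774 F3785
G01 X48.415 Y91.830 F3785
G01 X52.083 Y77.588 F3785
G01 X41.584 Y67.290 F3785
G01 X27.415 Y71.234 F3785
M5
G0 X0.000 Y0.000

1 u = 1 mm; y_m = 193.235 − y.

[1] `<path>` quadratic bezier, #ff0000→engrave S178 F3785: (90.219,40.902) → (116.636,61.771) → (141.108,83.453) → (163.637,105.948) → (184.221,129.256) → (202.861,153.378)

[2] `<circle>` circle, #ff00ff→cut S882 F1401: (59.152,24.274) → (58.048,27.671) → (55.159,29.770) → (51.587,29.770) → (48.698,27.671) → (47.594,24.274) → (48.698,20.877) → (51.587,18.778) → (55.159,18.778) → (58.048,20.877) → (59.152,24.274) (closed)

[3] `<path>` regular polygon, #ff0000→engrave S178 F3785: (27.415,71.234) → (23.747,85.476) → (34.246,95.774) → (48.415,91.830) → (52.083,77.588) → (41.584,67.290) → (27.415,71.234) (closed)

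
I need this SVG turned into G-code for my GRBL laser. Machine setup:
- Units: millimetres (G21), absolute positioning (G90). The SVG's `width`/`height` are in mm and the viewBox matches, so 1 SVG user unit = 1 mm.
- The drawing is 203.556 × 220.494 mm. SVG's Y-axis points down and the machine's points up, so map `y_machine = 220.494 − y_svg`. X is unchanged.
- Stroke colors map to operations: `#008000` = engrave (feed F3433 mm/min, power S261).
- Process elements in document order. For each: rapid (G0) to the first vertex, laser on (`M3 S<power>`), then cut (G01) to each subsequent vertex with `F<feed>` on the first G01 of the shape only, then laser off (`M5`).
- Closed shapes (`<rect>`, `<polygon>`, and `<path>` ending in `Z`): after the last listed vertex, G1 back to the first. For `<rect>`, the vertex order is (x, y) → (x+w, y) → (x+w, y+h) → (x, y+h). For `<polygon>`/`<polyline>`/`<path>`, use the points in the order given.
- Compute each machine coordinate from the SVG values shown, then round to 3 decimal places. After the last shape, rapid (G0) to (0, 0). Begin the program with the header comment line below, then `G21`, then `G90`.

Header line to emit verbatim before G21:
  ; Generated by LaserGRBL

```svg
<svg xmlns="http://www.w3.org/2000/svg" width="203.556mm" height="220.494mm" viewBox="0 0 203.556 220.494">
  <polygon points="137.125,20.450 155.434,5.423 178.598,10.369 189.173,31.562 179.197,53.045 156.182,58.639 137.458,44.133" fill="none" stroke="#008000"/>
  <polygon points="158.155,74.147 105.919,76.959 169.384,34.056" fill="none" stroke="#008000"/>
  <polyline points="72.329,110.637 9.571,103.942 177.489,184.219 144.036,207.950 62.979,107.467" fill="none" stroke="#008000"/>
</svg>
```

; Generated by LaserGRBL
G21
G90
G0 X137.125 Y200.044
M3 S261
G01 X155.434 Y215.071 F3433
G01 X178.598 Y210.125
G01 X189.173 Y188.932
G01 X179.197 Y167.449
G01 X156.182 Y161.855
G01 X137.458 Y176.361
G01 X137.125 Y200.044
M5
G0 X158.155 Y146.347
M3 S261
G01 X105.919 Y143.535 F3433
G01 X169.384 Y186.438
G01 X158.155 Y146.347
M5
G0 X72.329 Y109.857
M3 S261
G01 X9.571 Y116.552 F3433
G01 X177.489 Y36.275
G01 X144.036 Y12.544
G01 X62.979 Y113.027
M5
G0 X0.000 Y0.000

1 u = 1 mm; y_m = 220.494 − y.

[1] `<polygon>` regular polygon, #008000→engrave S261 F3433: (137.125,200.044) → (155.434,215.071) → (178.598,210.125) → (189.173,188.932) → (179.197,167.449) → (156.182,161.855) → (137.458,176.361) → (137.125,200.044) (closed)

[2] `<polygon>` closed polygon, #008000→engrave S261 F3433: (158.155,146.347) → (105.919,143.535) → (169.384,186.438) → (158.155,146.347) (closed)

[3] `<polyline>` open polyline, #008000→engrave S261 F3433: (72.329,109.857) → (9.571,116.552) → (177.489,36.275) → (144.036,12.544) → (62.979,113.027)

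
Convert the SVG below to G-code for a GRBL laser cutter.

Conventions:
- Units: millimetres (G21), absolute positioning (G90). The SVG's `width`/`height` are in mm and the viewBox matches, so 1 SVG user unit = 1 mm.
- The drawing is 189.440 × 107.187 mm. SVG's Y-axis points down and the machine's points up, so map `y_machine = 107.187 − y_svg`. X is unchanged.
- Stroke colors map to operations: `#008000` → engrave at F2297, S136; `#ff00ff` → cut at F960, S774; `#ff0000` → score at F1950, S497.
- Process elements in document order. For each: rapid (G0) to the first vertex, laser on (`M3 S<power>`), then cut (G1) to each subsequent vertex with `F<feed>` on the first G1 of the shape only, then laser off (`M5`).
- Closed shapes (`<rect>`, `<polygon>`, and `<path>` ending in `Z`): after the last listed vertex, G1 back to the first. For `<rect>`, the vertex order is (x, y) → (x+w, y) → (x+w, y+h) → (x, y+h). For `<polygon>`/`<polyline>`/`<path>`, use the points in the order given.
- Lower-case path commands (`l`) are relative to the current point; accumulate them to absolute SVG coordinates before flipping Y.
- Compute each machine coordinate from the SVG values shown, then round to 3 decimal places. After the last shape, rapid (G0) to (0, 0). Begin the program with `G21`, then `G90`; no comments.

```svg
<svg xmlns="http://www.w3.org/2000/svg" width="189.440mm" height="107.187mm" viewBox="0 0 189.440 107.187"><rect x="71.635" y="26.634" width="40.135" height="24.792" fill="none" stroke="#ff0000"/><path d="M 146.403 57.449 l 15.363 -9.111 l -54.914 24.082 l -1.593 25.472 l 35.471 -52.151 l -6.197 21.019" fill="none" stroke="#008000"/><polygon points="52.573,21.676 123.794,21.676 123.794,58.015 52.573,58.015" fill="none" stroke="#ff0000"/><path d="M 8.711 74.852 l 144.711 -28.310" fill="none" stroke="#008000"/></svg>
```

G21
G90
G0 X71.635 Y80.553
M3 S497
G1 X111.770 Y80.553 F1950
G1 X111.770 Y55.761
G1 X71.635 Y55.761
G1 X71.635 Y80.553
M5
G0 X146.403 Y49.738
M3 S136
G1 X161.766 Y58.849 F2297
G1 X106.852 Y34.767
G1 X105.259 Y9.295
G1 X140.730 Y61.446
G1 X134.533 Y40.427
M5
G0 X52.573 Y85.511
M3 S497
G1 X123.794 Y85.511 F1950
G1 X123.794 Y49.172
G1 X52.573 Y49.172
G1 X52.573 Y85.511
M5
G0 X8.711 Y32.335
M3 S136
G1 X153.422 Y60.645 F2297
M5
G0 X0.000 Y0.000

Since the viewBox matches the mm dimensions, user units are millimetres directly. The only transform is the Y-flip y_m = 107.187 − y_svg.

Shape 1 is a rectangle drawn with `<rect>`. Its stroke #ff0000 means score at S497, F1950. After flipping Y the toolpath is (71.635,80.553) → (111.770,80.553) → (111.770,55.761) → (71.635,55.761) → (71.635,80.553), returning to the start.

Shape 2 is a open polyline drawn with `<path>`. Its stroke #008000 means engrave at S136, F2297. After flipping Y the toolpath is (146.403,49.738) → (161.766,58.849) → (106.852,34.767) → (105.259,9.295) → (140.730,61.446) → (134.533,40.427).

Shape 3 is a rectangle drawn with `<polygon>`. Its stroke #ff0000 means score at S497, F1950. After flipping Y the toolpath is (52.573,85.511) → (123.794,85.511) → (123.794,49.172) → (52.573,49.172) → (52.573,85.511), returning to the start.

Shape 4 is a line segment drawn with `<path>`. Its stroke #008000 means engrave at S136, F2297. After flipping Y the toolpath is (8.711,32.335) → (153.422,60.645).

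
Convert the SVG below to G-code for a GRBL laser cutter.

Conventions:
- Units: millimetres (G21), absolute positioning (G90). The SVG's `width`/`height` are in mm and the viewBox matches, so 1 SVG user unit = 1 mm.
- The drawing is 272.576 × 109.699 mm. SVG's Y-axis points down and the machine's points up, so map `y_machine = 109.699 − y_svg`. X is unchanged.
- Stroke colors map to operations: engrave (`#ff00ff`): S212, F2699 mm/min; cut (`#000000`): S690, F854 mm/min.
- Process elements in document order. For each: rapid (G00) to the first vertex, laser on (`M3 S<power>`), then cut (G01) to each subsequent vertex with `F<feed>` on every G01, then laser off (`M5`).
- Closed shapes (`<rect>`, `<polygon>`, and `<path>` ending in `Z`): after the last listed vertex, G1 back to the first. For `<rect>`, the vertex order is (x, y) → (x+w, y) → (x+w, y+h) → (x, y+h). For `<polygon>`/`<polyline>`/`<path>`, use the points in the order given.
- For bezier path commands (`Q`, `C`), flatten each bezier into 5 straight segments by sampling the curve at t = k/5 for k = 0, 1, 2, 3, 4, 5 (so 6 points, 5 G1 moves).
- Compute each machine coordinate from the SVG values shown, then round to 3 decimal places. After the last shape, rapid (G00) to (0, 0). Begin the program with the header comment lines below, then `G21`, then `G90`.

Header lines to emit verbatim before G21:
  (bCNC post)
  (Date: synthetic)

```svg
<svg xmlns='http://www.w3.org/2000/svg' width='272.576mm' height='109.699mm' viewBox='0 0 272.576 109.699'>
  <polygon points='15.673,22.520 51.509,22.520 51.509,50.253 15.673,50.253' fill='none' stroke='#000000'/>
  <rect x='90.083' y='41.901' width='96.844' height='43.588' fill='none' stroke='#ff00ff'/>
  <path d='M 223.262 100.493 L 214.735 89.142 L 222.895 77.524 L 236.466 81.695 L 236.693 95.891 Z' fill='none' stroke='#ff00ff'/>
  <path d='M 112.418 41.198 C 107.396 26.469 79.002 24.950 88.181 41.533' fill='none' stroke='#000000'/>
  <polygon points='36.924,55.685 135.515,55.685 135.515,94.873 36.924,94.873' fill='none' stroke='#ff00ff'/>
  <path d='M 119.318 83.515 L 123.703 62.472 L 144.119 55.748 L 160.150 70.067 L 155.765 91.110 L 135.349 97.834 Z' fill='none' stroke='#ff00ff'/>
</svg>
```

(bCNC post)
(Date: synthetic)
G21
G90
G00 X15.673 Y87.179
M3 S690
G01 X51.509 Y87.179 F854
G01 X51.509 Y59.446 F854
G01 X15.673 Y59.446 F854
G01 X15.673 Y87.179 F854
M5
G00 X90.083 Y67.798
M3 S212
G01 X186.927 Y67.798 F2699
G01 X186.927 Y24.210 F2699
G01 X90.083 Y24.210 F2699
G01 X90.083 Y67.798 F2699
M5
G00 X223.262 Y9.206
M3 S212
G01 X214.735 Y20.557 F2699
G01 X222.895 Y32.175 F2699
G01 X236.466 Y28.004 F2699
G01 X236.693 Y13.808 F2699
G01 X223.262 Y9.206 F2699
M5
G00 X112.418 Y68.501
M3 S690
G01 X107.088 Y75.714 F854
G01 X99.074 Y79.522 F854
G01 X91.301 Y79.690 F854
G01 X86.695 Y75.983 F854
G01 X88.181 Y68.166 F854
M5
G00 X36.924 Y54.014
M3 S212
G01 X135.515 Y54.014 F2699
G01 X135.515 Y14.826 F2699
G01 X36.924 Y14.826 F2699
G01 X36.924 Y54.014 F2699
M5
G00 X119.318 Y26.184
M3 S212
G01 X123.703 Y47.227 F2699
G01 X144.119 Y53.951 F2699
G01 X160.150 Y39.632 F2699
G01 X155.765 Y18.589 F2699
G01 X135.349 Y11.865 F2699
G01 X119.318 Y26.184 F2699
M5
G00 X0.000 Y0.000

viewBox `0 0 272.576 109.699` with mm width/height → 1 unit = 1 mm. Flip: y_m = 109.699 − y_svg.

**Shape 1** — `<polygon>` rectangle, stroke `#000000` → cut (S690, F854). Machine vertices: (15.673,87.179) → (51.509,87.179) → (51.509,59.446) → (15.673,59.446) → (15.673,87.179). Closed: final G1 returns to the first vertex.

**Shape 2** — `<rect>` rectangle, stroke `#ff00ff` → engrave (S212, F2699). Machine vertices: (90.083,67.798) → (186.927,67.798) → (186.927,24.210) → (90.083,24.210) → (90.083,67.798). Closed: final G1 returns to the first vertex.

**Shape 3** — `<path>` regular polygon, stroke `#ff00ff` → engrave (S212, F2699). Machine vertices: (223.262,9.206) → (214.735,20.557) → (222.895,32.175) → (236.466,28.004) → (236.693,13.808) → (223.262,9.206). Closed: final G1 returns to the first vertex.

**Shape 4** — `<path>` cubic bezier, stroke `#000000` → cut (S690, F854). Control points (SVG): P0=(112.418,41.198), P1=(107.396,26.469), P2=(79.002,24.950), P3=(88.181,41.533); sampled at t=k/5. Machine vertices: (112.418,68.501) → (107.088,75.714) → (99.074,79.522) → (91.301,79.690) → (86.695,75.983) → (88.181,68.166). Open path.

**Shape 5** — `<polygon>` rectangle, stroke `#ff00ff` → engrave (S212, F2699). Machine vertices: (36.924,54.014) → (135.515,54.014) → (135.515,14.826) → (36.924,14.826) → (36.924,54.014). Closed: final G1 returns to the first vertex.

**Shape 6** — `<path>` regular polygon, stroke `#ff00ff` → engrave (S212, F2699). Machine vertices: (119.318,26.184) → (123.703,47.227) → (144.119,53.951) → (160.150,39.632) → (155.765,18.589) → (135.349,11.865) → (119.318,26.184). Closed: final G1 returns to the first vertex.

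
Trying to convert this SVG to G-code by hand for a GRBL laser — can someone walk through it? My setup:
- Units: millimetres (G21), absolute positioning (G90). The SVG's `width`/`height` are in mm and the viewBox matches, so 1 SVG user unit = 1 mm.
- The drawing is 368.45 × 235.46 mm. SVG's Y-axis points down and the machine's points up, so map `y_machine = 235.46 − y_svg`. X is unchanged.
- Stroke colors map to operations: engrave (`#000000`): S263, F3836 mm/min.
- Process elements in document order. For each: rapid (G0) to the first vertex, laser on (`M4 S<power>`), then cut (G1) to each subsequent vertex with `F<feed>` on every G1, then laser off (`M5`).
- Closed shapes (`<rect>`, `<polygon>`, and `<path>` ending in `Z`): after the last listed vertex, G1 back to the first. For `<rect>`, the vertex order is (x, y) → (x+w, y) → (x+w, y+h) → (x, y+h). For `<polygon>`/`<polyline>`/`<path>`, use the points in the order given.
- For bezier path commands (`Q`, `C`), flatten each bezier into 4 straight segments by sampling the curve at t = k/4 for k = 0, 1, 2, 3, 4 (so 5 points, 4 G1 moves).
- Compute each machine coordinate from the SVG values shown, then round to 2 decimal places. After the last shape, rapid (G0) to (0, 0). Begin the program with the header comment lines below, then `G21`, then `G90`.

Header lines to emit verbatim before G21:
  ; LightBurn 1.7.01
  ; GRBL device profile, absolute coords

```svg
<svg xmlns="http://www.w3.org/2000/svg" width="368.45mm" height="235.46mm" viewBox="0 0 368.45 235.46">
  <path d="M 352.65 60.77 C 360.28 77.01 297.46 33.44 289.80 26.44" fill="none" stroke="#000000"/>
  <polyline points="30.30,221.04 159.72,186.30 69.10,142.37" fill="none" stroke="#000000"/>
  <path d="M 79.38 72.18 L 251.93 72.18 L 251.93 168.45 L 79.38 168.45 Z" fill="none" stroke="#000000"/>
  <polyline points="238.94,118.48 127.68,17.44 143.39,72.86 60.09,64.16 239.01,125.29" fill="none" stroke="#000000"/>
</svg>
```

; LightBurn 1.7.01
; GRBL device profile, absolute coords
G21
G90
G0 X352.65 Y174.69
M4 S263
G1 X347.13 Y172.22 F3836
G1 X326.96 Y183.14 F3836
G1 X303.92 Y198.42 F3836
G1 X289.80 Y209.02 F3836
M5
G0 X30.30 Y14.42
M4 S263
G1 X159.72 Y49.16 F3836
G1 X69.10 Y93.09 F3836
M5
G0 X79.38 Y163.28
M4 S263
G1 X251.93 Y163.28 F3836
G1 X251.93 Y67.01 F3836
G1 X79.38 Y67.01 F3836
G1 X79.38 Y163.28 F3836
M5
G0 X238.94 Y116.98
M4 S263
G1 X127.68 Y218.02 F3836
G1 X143.39 Y162.60 F3836
G1 X60.09 Y171.30 F3836
G1 X239.01 Y110.17 F3836
M5
G0 X0.00 Y0.00

Since the viewBox matches the mm dimensions, user units are millimetres directly. The only transform is the Y-flip y_m = 235.46 − y_svg.

Shape 1 is a cubic bezier drawn with `<path>`. Its stroke #000000 means engrave at S263, F3836. After flipping Y the toolpath is (352.65,174.69) → (347.13,172.22) → (326.96,183.14) → (303.92,198.42) → (289.80,209.02).

Shape 2 is a open polyline drawn with `<polyline>`. Its stroke #000000 means engrave at S263, F3836. After flipping Y the toolpath is (30.30,14.42) → (159.72,49.16) → (69.10,93.09).

Shape 3 is a rectangle drawn with `<path>`. Its stroke #000000 means engrave at S263, F3836. After flipping Y the toolpath is (79.38,163.28) → (251.93,163.28) → (251.93,67.01) → (79.38,67.01) → (79.38,163.28), returning to the start.

Shape 4 is a open polyline drawn with `<polyline>`. Its stroke #000000 means engrave at S263, F3836. After flipping Y the toolpath is (238.94,116.98) → (127.68,218.02) → (143.39,162.60) → (60.09,171.30) → (239.01,110.17).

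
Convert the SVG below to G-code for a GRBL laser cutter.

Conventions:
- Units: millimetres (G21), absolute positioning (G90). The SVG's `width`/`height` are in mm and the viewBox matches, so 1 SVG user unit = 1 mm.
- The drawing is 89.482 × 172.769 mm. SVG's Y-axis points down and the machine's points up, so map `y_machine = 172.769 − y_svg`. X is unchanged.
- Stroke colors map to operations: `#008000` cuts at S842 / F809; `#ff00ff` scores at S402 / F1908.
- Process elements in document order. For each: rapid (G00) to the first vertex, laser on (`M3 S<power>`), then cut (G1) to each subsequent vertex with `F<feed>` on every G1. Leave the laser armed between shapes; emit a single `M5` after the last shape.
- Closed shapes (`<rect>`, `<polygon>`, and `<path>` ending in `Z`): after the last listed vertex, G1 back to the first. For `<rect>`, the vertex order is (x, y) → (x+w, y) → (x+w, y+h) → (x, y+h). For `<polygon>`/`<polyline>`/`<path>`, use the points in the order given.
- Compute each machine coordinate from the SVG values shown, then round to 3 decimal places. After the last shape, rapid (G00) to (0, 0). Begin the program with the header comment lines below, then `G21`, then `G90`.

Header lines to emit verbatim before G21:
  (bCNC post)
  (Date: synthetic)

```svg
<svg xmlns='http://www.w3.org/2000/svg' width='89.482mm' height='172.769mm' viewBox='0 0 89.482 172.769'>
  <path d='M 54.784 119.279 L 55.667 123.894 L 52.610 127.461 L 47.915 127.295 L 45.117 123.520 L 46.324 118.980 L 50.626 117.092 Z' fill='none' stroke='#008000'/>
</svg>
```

Since the viewBox matches the mm dimensions, user units are millimetres directly. The only transform is the Y-flip y_m = 172.769 − y_svg.

Shape 1 is a regular polygon drawn with `<path>`. Its stroke #008000 means cut at S842, F809. After flipping Y the toolpath is (54.784,53.490) → (55.667,48.875) → (52.610,45.308) → (47.915,45.474) → (45.117,49.249) → (46.324,53.789) → (50.626,55.677) → (54.784,53.490), returning to the start.

(bCNC post)
(Date: synthetic)
G21
G90
G00 X54.784 Y53.490
M3 S842
G1 X55.667 Y48.875 F809
G1 X52.610 Y45.308 F809
G1 X47.915 Y45.474 F809
G1 X45.117 Y49.249 F809
G1 X46.324 Y53.789 F809
G1 X50.626 Y55.677 F809
G1 X54.784 Y53.490 F809
M5
G00 X0.000 Y0.000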